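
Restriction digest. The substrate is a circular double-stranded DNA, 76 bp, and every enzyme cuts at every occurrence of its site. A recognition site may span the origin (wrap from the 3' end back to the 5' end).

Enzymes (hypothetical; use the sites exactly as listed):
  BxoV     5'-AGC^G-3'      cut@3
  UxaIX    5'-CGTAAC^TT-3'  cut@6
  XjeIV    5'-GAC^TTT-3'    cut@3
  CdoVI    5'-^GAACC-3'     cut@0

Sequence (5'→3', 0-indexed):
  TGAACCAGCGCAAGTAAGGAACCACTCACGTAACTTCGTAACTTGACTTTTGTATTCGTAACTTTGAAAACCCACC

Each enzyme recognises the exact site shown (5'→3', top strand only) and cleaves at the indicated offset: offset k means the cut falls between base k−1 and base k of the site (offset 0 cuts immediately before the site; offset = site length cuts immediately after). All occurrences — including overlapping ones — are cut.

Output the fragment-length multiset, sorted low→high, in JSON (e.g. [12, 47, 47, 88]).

[5,8,8,9,15,15,16]

Per-enzyme occurrences:
  BxoV AGCG/3: at [6] ⇒ [9]
  UxaIX CGTAACTT/6: at [28, 36, 56] ⇒ [34, 42, 62]
  XjeIV GACTTT/3: at [44] ⇒ [47]
  CdoVI GAACC/0: at [1, 18] ⇒ [1, 18]

All cut coordinates (distinct, sorted): [1, 9, 18, 34, 42, 47, 62]

Fragment lengths:
  1→9: 8 bp
  9→18: 9 bp
  18→34: 16 bp
  34→42: 8 bp
  42→47: 5 bp
  47→62: 15 bp
  62→1 (wrap): 76-62+1 = 15 bp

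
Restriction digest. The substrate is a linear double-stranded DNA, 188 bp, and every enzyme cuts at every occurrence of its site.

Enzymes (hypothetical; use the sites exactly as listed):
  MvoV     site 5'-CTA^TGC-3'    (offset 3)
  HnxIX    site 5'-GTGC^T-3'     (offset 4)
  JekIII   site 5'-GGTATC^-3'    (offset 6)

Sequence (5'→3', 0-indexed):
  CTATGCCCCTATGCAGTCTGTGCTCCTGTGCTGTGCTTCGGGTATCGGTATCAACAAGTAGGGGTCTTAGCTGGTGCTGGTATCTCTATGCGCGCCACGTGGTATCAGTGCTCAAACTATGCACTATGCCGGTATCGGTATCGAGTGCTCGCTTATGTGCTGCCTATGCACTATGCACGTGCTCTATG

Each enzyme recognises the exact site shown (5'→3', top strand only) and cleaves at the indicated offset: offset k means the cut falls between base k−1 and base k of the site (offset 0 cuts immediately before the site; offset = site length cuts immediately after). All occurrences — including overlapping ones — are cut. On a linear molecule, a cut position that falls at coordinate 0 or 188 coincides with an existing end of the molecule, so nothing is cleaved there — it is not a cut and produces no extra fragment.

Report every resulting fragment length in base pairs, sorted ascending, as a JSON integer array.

[3,4,5,5,6,6,6,6,6,7,7,7,8,8,8,9,10,10,12,12,18,25]

Site scan:
  MvoV CTATGC/3: at [0, 8, 85, 116, 123, 163, 170] ⇒ [3, 11, 88, 119, 126, 166, 173]
  HnxIX GTGCT/4: at [19, 27, 32, 73, 107, 144, 156, 178] ⇒ [23, 31, 36, 77, 111, 148, 160, 182]
  JekIII GGTATC/6: at [40, 46, 78, 100, 130, 136] ⇒ [46, 52, 84, 106, 136, 142]

Pooled cuts: [3, 11, 23, 31, 36, 46, 52, 77, 84, 88, 106, 111, 119, 126, 136, 142, 148, 160, 166, 173, 182]

Fragments:
  [0,3): 3 bp
  [3,11): 8 bp
  [11,23): 12 bp
  [23,31): 8 bp
  [31,36): 5 bp
  [36,46): 10 bp
  [46,52): 6 bp
  [52,77): 25 bp
  [77,84): 7 bp
  [84,88): 4 bp
  [88,106): 18 bp
  [106,111): 5 bp
  [111,119): 8 bp
  [119,126): 7 bp
  [126,136): 10 bp
  [136,142): 6 bp
  [142,148): 6 bp
  [148,160): 12 bp
  [160,166): 6 bp
  [166,173): 7 bp
  [173,182): 9 bp
  [182,188): 6 bp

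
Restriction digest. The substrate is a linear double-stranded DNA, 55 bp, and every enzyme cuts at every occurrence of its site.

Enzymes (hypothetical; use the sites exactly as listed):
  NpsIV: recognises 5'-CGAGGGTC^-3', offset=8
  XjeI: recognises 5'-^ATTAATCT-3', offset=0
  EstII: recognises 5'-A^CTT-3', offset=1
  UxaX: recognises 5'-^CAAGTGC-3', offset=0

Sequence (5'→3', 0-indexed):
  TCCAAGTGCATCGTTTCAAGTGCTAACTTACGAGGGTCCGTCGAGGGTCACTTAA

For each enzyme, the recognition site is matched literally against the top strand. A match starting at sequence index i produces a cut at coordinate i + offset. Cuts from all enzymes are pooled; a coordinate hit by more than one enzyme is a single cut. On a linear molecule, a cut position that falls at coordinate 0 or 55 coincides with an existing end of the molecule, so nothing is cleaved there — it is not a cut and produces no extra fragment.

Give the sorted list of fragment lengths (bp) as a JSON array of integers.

[1,2,5,10,11,12,14]

Site scan:
  NpsIV (CGAGGGTC, off=8): starts [30, 41] → cuts [38, 49]
  XjeI (ATTAATCT, off=0): no sites
  EstII (ACTT, off=1): starts [25, 49] → cuts [26, 50]
  UxaX (CAAGTGC, off=0): starts [2, 16] → cuts [2, 16]

All cut coordinates (distinct, sorted): [2, 16, 26, 38, 49, 50]

Fragments:
  [0,2): 2 bp
  [2,16): 14 bp
  [16,26): 10 bp
  [26,38): 12 bp
  [38,49): 11 bp
  [49,50): 1 bp
  [50,55): 5 bp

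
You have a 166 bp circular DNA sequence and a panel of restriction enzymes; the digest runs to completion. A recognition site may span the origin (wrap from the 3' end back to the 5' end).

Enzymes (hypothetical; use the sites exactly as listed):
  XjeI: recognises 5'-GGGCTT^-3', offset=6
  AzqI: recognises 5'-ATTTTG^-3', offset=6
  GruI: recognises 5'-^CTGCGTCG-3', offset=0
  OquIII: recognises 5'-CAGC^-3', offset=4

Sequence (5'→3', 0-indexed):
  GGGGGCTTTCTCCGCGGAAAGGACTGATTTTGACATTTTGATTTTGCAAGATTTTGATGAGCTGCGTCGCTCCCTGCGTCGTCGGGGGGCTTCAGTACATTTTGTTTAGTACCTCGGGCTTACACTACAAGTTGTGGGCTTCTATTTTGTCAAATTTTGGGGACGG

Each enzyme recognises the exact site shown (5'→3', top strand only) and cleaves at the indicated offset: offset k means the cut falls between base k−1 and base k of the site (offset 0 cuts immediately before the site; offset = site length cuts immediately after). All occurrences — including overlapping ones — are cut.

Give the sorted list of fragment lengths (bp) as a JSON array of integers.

Scan for sites:
  XjeI GGGCTT/6: at [2, 86, 115, 135] ⇒ [8, 92, 121, 141]
  AzqI ATTTTG/6: at [26, 34, 40, 50, 98, 143, 153] ⇒ [32, 40, 46, 56, 104, 149, 159]
  GruI CTGCGTCG/0: at [61, 73] ⇒ [61, 73]
  OquIII (CAGC, off=4): no sites

Pooled cuts: [8, 32, 40, 46, 56, 61, 73, 92, 104, 121, 141, 149, 159]

Fragments:
  8→32: 24 bp
  32→40: 8 bp
  40→46: 6 bp
  46→56: 10 bp
  56→61: 5 bp
  61→73: 12 bp
  73→92: 19 bp
  92→104: 12 bp
  104→121: 17 bp
  121→141: 20 bp
  141→149: 8 bp
  149→159: 10 bp
  159→8 (wrap): 166-159+8 = 15 bp

[5,6,8,8,10,10,12,12,15,17,19,20,24]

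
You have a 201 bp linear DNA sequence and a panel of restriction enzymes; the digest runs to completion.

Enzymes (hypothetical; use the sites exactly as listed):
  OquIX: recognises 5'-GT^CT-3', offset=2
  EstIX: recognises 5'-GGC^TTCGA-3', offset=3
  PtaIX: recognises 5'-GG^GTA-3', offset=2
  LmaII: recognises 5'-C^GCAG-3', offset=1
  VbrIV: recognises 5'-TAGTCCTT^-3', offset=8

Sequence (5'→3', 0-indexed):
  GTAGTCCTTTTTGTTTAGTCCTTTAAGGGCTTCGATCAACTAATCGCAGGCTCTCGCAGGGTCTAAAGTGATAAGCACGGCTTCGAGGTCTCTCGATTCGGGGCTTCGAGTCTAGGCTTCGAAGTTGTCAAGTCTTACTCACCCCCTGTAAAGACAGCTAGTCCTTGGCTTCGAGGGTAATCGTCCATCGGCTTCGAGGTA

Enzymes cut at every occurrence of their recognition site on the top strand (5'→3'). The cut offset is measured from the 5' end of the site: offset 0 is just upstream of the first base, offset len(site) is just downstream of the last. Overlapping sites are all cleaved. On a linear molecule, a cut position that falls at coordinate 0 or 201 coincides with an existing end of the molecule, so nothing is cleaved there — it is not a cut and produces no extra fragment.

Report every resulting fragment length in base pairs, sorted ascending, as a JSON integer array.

Site scan:
  OquIX (GTCT, off=2): starts [60, 87, 109, 131] → cuts [62, 89, 111, 133]
  EstIX (GGCTTCGA, off=3): starts [27, 78, 101, 114, 166, 189] → cuts [30, 81, 104, 117, 169, 192]
  PtaIX (GGGTA, off=2): starts [174] → cuts [176]
  LmaII (CGCAG, off=1): starts [44, 54] → cuts [45, 55]
  VbrIV (TAGTCCTT, off=8): starts [1, 15, 158] → cuts [9, 23, 166]

Pooled cuts: [9, 23, 30, 45, 55, 62, 81, 89, 104, 111, 117, 133, 166, 169, 176, 192]

Fragment lengths:
  [0,9): 9 bp
  [9,23): 14 bp
  [23,30): 7 bp
  [30,45): 15 bp
  [45,55): 10 bp
  [55,62): 7 bp
  [62,81): 19 bp
  [81,89): 8 bp
  [89,104): 15 bp
  [104,111): 7 bp
  [111,117): 6 bp
  [117,133): 16 bp
  [133,166): 33 bp
  [166,169): 3 bp
  [169,176): 7 bp
  [176,192): 16 bp
  [192,201): 9 bp

[3,6,7,7,7,7,8,9,9,10,14,15,15,16,16,19,33]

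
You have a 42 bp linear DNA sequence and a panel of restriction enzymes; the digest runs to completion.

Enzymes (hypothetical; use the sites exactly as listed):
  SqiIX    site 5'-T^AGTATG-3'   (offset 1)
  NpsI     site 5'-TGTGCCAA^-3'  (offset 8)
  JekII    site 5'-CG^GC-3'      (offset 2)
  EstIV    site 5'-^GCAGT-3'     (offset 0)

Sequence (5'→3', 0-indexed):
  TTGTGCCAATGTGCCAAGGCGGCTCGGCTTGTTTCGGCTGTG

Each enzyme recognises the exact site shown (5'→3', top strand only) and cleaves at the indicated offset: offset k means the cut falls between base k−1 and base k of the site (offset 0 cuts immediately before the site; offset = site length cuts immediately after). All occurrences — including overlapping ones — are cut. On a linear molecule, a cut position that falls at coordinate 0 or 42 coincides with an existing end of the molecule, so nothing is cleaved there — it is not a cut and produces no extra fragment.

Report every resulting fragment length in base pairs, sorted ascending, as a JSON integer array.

Per-enzyme occurrences:
  SqiIX (TAGTATG, off=1): no sites
  NpsI (TGTGCCAA, off=8): starts [1, 9] → cuts [9, 17]
  JekII (CGGC, off=2): starts [19, 24, 34] → cuts [21, 26, 36]
  EstIV (GCAGT, off=0): no sites

Pooled cuts: [9, 17, 21, 26, 36]

Fragments:
  [0,9): 9 bp
  [9,17): 8 bp
  [17,21): 4 bp
  [21,26): 5 bp
  [26,36): 10 bp
  [36,42): 6 bp

[4,5,6,8,9,10]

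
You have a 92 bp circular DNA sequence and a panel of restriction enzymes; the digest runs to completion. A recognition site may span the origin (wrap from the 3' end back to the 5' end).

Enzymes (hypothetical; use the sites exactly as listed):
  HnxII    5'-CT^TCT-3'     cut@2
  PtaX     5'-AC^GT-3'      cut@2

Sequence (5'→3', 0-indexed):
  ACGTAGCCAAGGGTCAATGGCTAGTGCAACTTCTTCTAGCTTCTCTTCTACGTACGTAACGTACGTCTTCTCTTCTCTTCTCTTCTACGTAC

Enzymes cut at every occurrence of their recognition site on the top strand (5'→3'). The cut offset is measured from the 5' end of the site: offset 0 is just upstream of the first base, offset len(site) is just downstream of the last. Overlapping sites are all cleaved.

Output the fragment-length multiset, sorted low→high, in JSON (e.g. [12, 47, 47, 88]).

Per-enzyme occurrences:
  HnxII CTTCT/2: at [29, 32, 39, 44, 66, 71, 76, 81] ⇒ [31, 34, 41, 46, 68, 73, 78, 83]
  PtaX ACGT/2: at [0, 49, 53, 58, 62, 86] ⇒ [2, 51, 55, 60, 64, 88]

All cut coordinates (distinct, sorted): [2, 31, 34, 41, 46, 51, 55, 60, 64, 68, 73, 78, 83, 88]

Fragment lengths:
  2→31: 29 bp
  31→34: 3 bp
  34→41: 7 bp
  41→46: 5 bp
  46→51: 5 bp
  51→55: 4 bp
  55→60: 5 bp
  60→64: 4 bp
  64→68: 4 bp
  68→73: 5 bp
  73→78: 5 bp
  78→83: 5 bp
  83→88: 5 bp
  88→2 (wrap): 92-88+2 = 6 bp

[3,4,4,4,5,5,5,5,5,5,5,6,7,29]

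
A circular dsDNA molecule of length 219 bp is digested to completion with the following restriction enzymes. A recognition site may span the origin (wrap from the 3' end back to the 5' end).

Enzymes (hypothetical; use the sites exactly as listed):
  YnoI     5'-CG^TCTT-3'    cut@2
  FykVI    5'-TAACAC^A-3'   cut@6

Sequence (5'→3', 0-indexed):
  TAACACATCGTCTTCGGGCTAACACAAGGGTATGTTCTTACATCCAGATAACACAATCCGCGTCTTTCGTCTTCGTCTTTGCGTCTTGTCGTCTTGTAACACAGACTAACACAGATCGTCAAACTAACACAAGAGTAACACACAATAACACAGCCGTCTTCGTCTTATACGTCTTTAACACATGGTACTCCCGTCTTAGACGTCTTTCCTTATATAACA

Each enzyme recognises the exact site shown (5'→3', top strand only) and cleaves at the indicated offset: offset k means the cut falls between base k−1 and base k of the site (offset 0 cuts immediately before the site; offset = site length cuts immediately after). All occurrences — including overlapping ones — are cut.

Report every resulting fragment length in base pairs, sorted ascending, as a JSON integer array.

[4,5,6,6,7,8,8,8,9,9,10,10,10,11,11,12,15,18,23,29]

Site scan:
  YnoI (CGTCTT, off=2): starts [8, 60, 67, 73, 81, 89, 154, 160, 169, 191, 200] → cuts [10, 62, 69, 75, 83, 91, 156, 162, 171, 193, 202]
  FykVI (TAACACA, off=6): starts [0, 19, 48, 96, 106, 124, 135, 145, 175] → cuts [6, 25, 54, 102, 112, 130, 141, 151, 181]

All cut coordinates (distinct, sorted): [6, 10, 25, 54, 62, 69, 75, 83, 91, 102, 112, 130, 141, 151, 156, 162, 171, 181, 193, 202]

Fragment lengths:
  6→10: 4 bp
  10→25: 15 bp
  25→54: 29 bp
  54→62: 8 bp
  62→69: 7 bp
  69→75: 6 bp
  75→83: 8 bp
  83→91: 8 bp
  91→102: 11 bp
  102→112: 10 bp
  112→130: 18 bp
  130→141: 11 bp
  141→151: 10 bp
  151→156: 5 bp
  156→162: 6 bp
  162→171: 9 bp
  171→181: 10 bp
  181→193: 12 bp
  193→202: 9 bp
  202→6 (wrap): 219-202+6 = 23 bp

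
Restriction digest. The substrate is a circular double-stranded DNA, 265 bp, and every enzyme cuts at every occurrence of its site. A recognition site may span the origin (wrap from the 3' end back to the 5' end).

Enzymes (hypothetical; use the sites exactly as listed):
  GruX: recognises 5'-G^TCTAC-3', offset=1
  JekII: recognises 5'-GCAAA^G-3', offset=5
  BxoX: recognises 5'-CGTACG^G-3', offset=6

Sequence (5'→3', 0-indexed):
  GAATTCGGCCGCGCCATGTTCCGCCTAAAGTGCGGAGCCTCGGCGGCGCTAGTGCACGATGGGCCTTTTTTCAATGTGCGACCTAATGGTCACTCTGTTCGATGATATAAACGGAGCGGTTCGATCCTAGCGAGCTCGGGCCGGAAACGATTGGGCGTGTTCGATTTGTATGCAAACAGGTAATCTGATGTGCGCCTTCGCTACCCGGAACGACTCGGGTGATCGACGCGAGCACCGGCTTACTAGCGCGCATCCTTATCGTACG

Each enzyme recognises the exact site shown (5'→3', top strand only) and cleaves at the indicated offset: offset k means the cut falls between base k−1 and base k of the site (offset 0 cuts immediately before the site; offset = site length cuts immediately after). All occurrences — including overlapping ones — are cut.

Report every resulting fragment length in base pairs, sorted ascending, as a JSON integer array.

[265]

Scan for sites:
  GruX (GTCTAC, off=1): no sites
  JekII (GCAAAG, off=5): no sites
  BxoX (CGTACGG, off=6): starts [259] → cuts [0]

Pooled cuts: [0]

Fragment lengths:
  0→0 (wrap): 265-0+0 = 265 bp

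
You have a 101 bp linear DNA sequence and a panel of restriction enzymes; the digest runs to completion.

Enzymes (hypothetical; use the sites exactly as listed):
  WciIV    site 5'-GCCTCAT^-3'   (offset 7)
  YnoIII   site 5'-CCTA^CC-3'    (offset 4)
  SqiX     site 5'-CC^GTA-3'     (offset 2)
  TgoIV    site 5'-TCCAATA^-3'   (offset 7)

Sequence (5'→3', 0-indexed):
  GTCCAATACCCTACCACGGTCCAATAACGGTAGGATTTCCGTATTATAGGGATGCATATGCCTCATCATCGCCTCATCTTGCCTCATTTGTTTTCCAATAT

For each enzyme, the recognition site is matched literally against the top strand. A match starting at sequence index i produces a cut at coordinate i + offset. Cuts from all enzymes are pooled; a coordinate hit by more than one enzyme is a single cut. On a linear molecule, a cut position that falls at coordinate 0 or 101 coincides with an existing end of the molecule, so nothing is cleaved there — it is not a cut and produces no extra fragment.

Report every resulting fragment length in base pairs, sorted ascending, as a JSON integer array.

Site scan:
  WciIV GCCTCAT/7: at [59, 70, 80] ⇒ [66, 77, 87]
  YnoIII CCTACC/4: at [9] ⇒ [13]
  SqiX CCGTA/2: at [38] ⇒ [40]
  TgoIV TCCAATA/7: at [1, 19, 93] ⇒ [8, 26, 100]

Pooled cuts: [8, 13, 26, 40, 66, 77, 87, 100]

Fragment lengths:
  [0,8): 8 bp
  [8,13): 5 bp
  [13,26): 13 bp
  [26,40): 14 bp
  [40,66): 26 bp
  [66,77): 11 bp
  [77,87): 10 bp
  [87,100): 13 bp
  [100,101): 1 bp

[1,5,8,10,11,13,13,14,26]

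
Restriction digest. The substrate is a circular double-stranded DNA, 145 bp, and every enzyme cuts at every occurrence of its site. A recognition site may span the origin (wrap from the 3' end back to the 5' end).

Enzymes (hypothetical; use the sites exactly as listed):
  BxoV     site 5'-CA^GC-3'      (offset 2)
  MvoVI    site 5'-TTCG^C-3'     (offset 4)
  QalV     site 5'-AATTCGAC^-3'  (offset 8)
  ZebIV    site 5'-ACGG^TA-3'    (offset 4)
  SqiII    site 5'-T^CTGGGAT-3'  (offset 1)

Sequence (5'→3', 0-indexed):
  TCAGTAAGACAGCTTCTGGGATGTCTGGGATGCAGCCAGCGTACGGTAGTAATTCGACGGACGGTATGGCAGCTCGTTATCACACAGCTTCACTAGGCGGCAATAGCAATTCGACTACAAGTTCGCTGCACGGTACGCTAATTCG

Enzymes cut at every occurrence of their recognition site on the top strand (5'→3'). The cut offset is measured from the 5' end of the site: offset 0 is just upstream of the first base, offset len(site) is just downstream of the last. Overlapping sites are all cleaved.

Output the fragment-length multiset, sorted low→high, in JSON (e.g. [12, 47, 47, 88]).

[4,4,6,7,8,8,9,10,10,12,15,23,29]

Scan for sites:
  BxoV (CAGC, off=2): starts [9, 32, 36, 69, 84] → cuts [11, 34, 38, 71, 86]
  MvoVI (TTCGC, off=4): starts [121] → cuts [125]
  QalV (AATTCGAC, off=8): starts [50, 107] → cuts [58, 115]
  ZebIV (ACGGTA, off=4): starts [42, 60, 129] → cuts [46, 64, 133]
  SqiII (TCTGGGAT, off=1): starts [14, 23] → cuts [15, 24]

Pooled cuts: [11, 15, 24, 34, 38, 46, 58, 64, 71, 86, 115, 125, 133]

Fragments:
  11→15: 4 bp
  15→24: 9 bp
  24→34: 10 bp
  34→38: 4 bp
  38→46: 8 bp
  46→58: 12 bp
  58→64: 6 bp
  64→71: 7 bp
  71→86: 15 bp
  86→115: 29 bp
  115→125: 10 bp
  125→133: 8 bp
  133→11 (wrap): 145-133+11 = 23 bp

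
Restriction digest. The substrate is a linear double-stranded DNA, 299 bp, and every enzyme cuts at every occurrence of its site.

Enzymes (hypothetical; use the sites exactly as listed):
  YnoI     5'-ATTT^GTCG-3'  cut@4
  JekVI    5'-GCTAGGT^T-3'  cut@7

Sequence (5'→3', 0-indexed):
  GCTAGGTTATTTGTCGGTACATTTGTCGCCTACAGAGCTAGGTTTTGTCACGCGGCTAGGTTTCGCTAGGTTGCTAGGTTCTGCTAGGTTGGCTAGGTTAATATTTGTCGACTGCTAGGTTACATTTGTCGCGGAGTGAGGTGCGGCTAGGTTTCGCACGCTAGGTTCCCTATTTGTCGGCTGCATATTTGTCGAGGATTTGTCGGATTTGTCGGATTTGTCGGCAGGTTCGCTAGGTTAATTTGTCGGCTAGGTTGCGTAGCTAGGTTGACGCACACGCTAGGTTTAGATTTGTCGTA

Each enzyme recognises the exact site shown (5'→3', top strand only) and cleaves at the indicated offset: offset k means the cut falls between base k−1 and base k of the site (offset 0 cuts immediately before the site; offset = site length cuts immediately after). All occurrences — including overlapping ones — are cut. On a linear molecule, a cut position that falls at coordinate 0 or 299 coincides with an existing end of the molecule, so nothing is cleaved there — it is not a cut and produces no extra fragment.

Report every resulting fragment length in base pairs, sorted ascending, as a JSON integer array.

Per-enzyme occurrences:
  YnoI ATTTGTCG/4: at [8, 20, 102, 123, 171, 186, 197, 206, 215, 240, 289] ⇒ [12, 24, 106, 127, 175, 190, 201, 210, 219, 244, 293]
  JekVI GCTAGGTT/7: at [0, 36, 54, 64, 72, 82, 91, 113, 145, 159, 231, 248, 261, 278] ⇒ [7, 43, 61, 71, 79, 89, 98, 120, 152, 166, 238, 255, 268, 285]

Pooled cuts: [7, 12, 24, 43, 61, 71, 79, 89, 98, 106, 120, 127, 152, 166, 175, 190, 201, 210, 219, 238, 244, 255, 268, 285, 293]

Fragments:
  [0,7): 7 bp
  [7,12): 5 bp
  [12,24): 12 bp
  [24,43): 19 bp
  [43,61): 18 bp
  [61,71): 10 bp
  [71,79): 8 bp
  [79,89): 10 bp
  [89,98): 9 bp
  [98,106): 8 bp
  [106,120): 14 bp
  [120,127): 7 bp
  [127,152): 25 bp
  [152,166): 14 bp
  [166,175): 9 bp
  [175,190): 15 bp
  [190,201): 11 bp
  [201,210): 9 bp
  [210,219): 9 bp
  [219,238): 19 bp
  [238,244): 6 bp
  [244,255): 11 bp
  [255,268): 13 bp
  [268,285): 17 bp
  [285,293): 8 bp
  [293,299): 6 bp

[5,6,6,7,7,8,8,8,9,9,9,9,10,10,11,11,12,13,14,14,15,17,18,19,19,25]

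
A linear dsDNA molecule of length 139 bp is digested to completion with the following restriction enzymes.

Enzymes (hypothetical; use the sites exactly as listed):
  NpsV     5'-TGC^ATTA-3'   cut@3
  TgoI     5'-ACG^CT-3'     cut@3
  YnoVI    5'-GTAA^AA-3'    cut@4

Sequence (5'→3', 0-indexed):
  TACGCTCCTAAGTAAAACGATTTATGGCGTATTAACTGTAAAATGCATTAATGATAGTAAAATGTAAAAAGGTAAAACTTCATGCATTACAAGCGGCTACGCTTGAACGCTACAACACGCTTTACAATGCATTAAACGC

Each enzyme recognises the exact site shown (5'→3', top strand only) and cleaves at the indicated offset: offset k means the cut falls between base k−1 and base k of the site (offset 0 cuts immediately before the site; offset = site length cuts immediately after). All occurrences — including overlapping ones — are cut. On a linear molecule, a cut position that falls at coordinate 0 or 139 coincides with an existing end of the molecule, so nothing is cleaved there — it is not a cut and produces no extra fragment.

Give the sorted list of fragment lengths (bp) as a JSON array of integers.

[4,5,7,8,8,9,10,10,11,11,14,16,26]

Site scan:
  NpsV (TGCATTA, off=3): starts [43, 82, 127] → cuts [46, 85, 130]
  TgoI (ACGCT, off=3): starts [1, 98, 106, 116] → cuts [4, 101, 109, 119]
  YnoVI (GTAAAA, off=4): starts [11, 37, 56, 63, 71] → cuts [15, 41, 60, 67, 75]

All cut coordinates (distinct, sorted): [4, 15, 41, 46, 60, 67, 75, 85, 101, 109, 119, 130]

Fragments:
  [0,4): 4 bp
  [4,15): 11 bp
  [15,41): 26 bp
  [41,46): 5 bp
  [46,60): 14 bp
  [60,67): 7 bp
  [67,75): 8 bp
  [75,85): 10 bp
  [85,101): 16 bp
  [101,109): 8 bp
  [109,119): 10 bp
  [119,130): 11 bp
  [130,139): 9 bp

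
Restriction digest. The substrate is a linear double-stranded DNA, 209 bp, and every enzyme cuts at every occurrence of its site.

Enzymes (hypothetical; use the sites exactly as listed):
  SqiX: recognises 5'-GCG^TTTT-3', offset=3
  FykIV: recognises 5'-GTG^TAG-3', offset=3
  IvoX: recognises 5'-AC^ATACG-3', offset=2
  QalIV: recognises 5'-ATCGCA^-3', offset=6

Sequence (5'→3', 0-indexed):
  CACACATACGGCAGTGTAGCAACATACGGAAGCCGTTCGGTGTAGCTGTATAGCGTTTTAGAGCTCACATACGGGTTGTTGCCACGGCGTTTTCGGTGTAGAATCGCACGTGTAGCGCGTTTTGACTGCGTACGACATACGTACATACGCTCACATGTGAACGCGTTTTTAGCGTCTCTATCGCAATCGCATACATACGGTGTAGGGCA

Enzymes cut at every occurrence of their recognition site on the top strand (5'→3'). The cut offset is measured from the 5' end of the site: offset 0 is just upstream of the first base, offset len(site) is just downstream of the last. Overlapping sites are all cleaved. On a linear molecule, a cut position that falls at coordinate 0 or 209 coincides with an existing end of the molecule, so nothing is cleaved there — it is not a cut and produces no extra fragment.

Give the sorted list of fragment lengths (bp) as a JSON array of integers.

Scan for sites:
  SqiX (GCGTTTT, off=3): starts [52, 86, 116, 162] → cuts [55, 89, 119, 165]
  FykIV (GTGTAG, off=3): starts [13, 39, 95, 109, 199] → cuts [16, 42, 98, 112, 202]
  IvoX (ACATACG, off=2): starts [3, 21, 66, 134, 142, 192] → cuts [5, 23, 68, 136, 144, 194]
  QalIV (ATCGCA, off=6): starts [102, 179, 185] → cuts [108, 185, 191]

Pooled cuts: [5, 16, 23, 42, 55, 68, 89, 98, 108, 112, 119, 136, 144, 165, 185, 191, 194, 202]

Fragments:
  [0,5): 5 bp
  [5,16): 11 bp
  [16,23): 7 bp
  [23,42): 19 bp
  [42,55): 13 bp
  [55,68): 13 bp
  [68,89): 21 bp
  [89,98): 9 bp
  [98,108): 10 bp
  [108,112): 4 bp
  [112,119): 7 bp
  [119,136): 17 bp
  [136,144): 8 bp
  [144,165): 21 bp
  [165,185): 20 bp
  [185,191): 6 bp
  [191,194): 3 bp
  [194,202): 8 bp
  [202,209): 7 bp

[3,4,5,6,7,7,7,8,8,9,10,11,13,13,17,19,20,21,21]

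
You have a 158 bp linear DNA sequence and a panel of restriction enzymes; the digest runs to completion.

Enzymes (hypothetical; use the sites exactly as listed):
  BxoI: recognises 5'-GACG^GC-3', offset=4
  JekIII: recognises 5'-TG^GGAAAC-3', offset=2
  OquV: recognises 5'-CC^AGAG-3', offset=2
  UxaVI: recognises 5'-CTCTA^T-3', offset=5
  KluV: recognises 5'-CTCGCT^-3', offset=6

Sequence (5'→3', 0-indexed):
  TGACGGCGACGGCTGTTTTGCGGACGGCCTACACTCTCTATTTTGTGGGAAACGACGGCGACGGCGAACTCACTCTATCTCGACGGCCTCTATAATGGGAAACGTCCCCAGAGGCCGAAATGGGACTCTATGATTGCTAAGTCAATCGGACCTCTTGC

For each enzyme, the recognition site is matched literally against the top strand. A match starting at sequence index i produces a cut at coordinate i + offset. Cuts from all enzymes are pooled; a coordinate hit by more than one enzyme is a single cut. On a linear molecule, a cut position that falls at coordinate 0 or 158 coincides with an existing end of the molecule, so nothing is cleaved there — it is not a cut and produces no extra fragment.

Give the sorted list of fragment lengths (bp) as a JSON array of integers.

[5,5,6,6,7,7,8,10,12,14,14,15,21,28]

Per-enzyme occurrences:
  BxoI (GACGGC, off=4): starts [1, 7, 22, 53, 59, 81] → cuts [5, 11, 26, 57, 63, 85]
  JekIII (TGGGAAAC, off=2): starts [45, 95] → cuts [47, 97]
  OquV (CCAGAG, off=2): starts [107] → cuts [109]
  UxaVI (CTCTAT, off=5): starts [35, 72, 87, 125] → cuts [40, 77, 92, 130]
  KluV (CTCGCT, off=6): no sites

Pooled cuts: [5, 11, 26, 40, 47, 57, 63, 77, 85, 92, 97, 109, 130]

Fragment lengths:
  [0,5): 5 bp
  [5,11): 6 bp
  [11,26): 15 bp
  [26,40): 14 bp
  [40,47): 7 bp
  [47,57): 10 bp
  [57,63): 6 bp
  [63,77): 14 bp
  [77,85): 8 bp
  [85,92): 7 bp
  [92,97): 5 bp
  [97,109): 12 bp
  [109,130): 21 bp
  [130,158): 28 bp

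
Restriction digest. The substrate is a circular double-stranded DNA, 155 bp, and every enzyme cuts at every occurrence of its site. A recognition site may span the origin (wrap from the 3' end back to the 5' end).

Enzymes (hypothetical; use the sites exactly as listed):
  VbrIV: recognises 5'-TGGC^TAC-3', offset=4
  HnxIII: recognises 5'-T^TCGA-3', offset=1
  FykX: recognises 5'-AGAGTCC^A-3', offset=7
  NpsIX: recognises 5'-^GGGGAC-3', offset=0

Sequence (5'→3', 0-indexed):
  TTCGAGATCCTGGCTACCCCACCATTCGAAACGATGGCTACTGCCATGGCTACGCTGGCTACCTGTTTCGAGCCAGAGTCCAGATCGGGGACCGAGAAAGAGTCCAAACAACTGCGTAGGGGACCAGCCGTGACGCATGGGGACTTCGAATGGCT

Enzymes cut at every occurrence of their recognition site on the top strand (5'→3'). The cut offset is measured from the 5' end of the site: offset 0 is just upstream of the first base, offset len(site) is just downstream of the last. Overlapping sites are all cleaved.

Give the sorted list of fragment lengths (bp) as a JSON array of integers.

Site scan:
  VbrIV TGGCTAC/4: at [10, 34, 46, 55] ⇒ [14, 38, 50, 59]
  HnxIII TTCGA/1: at [0, 24, 66, 144] ⇒ [1, 25, 67, 145]
  FykX AGAGTCCA/7: at [74, 98] ⇒ [81, 105]
  NpsIX GGGGAC/0: at [86, 118, 138] ⇒ [86, 118, 138]

All cut coordinates (distinct, sorted): [1, 14, 25, 38, 50, 59, 67, 81, 86, 105, 118, 138, 145]

Fragment lengths:
  1→14: 13 bp
  14→25: 11 bp
  25→38: 13 bp
  38→50: 12 bp
  50→59: 9 bp
  59→67: 8 bp
  67→81: 14 bp
  81→86: 5 bp
  86→105: 19 bp
  105→118: 13 bp
  118→138: 20 bp
  138→145: 7 bp
  145→1 (wrap): 155-145+1 = 11 bp

[5,7,8,9,11,11,12,13,13,13,14,19,20]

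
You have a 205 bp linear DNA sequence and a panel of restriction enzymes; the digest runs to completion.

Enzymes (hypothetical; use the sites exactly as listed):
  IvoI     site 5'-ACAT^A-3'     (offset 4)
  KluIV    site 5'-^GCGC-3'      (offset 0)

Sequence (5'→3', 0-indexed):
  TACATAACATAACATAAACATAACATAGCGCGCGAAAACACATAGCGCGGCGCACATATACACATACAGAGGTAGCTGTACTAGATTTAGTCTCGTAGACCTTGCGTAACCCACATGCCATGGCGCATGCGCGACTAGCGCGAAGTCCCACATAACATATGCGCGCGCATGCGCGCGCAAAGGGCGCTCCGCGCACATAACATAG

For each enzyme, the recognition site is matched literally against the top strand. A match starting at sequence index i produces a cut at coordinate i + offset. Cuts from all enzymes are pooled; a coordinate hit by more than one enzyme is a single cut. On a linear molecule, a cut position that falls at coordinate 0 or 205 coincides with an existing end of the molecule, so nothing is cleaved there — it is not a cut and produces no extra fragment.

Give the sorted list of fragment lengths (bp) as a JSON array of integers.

[1,1,2,2,2,2,2,2,2,5,5,5,5,5,5,5,6,6,6,7,8,8,8,9,9,14,16,57]

Scan for sites:
  IvoI (ACATA, off=4): starts [1, 6, 11, 17, 22, 39, 53, 61, 149, 154, 194, 199] → cuts [5, 10, 15, 21, 26, 43, 57, 65, 153, 158, 198, 203]
  KluIV (GCGC, off=0): starts [27, 29, 44, 49, 122, 128, 137, 160, 162, 164, 170, 172, 174, 183, 190] → cuts [27, 29, 44, 49, 122, 128, 137, 160, 162, 164, 170, 172, 174, 183, 190]

Pooled cuts: [5, 10, 15, 21, 26, 27, 29, 43, 44, 49, 57, 65, 122, 128, 137, 153, 158, 160, 162, 164, 170, 172, 174, 183, 190, 198, 203]

Fragment lengths:
  [0,5): 5 bp
  [5,10): 5 bp
  [10,15): 5 bp
  [15,21): 6 bp
  [21,26): 5 bp
  [26,27): 1 bp
  [27,29): 2 bp
  [29,43): 14 bp
  [43,44): 1 bp
  [44,49): 5 bp
  [49,57): 8 bp
  [57,65): 8 bp
  [65,122): 57 bp
  [122,128): 6 bp
  [128,137): 9 bp
  [137,153): 16 bp
  [153,158): 5 bp
  [158,160): 2 bp
  [160,162): 2 bp
  [162,164): 2 bp
  [164,170): 6 bp
  [170,172): 2 bp
  [172,174): 2 bp
  [174,183): 9 bp
  [183,190): 7 bp
  [190,198): 8 bp
  [198,203): 5 bp
  [203,205): 2 bp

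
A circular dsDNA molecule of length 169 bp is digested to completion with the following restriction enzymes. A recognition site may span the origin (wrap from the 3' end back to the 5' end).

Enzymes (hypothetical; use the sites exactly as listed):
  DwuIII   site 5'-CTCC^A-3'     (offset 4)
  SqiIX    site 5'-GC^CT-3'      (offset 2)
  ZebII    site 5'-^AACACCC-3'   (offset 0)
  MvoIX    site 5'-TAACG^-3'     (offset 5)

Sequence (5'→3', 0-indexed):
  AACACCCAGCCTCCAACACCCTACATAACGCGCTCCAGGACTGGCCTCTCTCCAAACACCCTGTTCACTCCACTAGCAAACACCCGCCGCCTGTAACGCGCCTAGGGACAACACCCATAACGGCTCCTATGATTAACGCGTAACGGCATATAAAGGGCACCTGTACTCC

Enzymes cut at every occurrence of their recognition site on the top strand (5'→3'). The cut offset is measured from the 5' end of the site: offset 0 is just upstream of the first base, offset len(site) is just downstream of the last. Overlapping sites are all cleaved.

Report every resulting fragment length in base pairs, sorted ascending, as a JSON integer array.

Site scan:
  DwuIII (CTCCA, off=4): starts [10, 32, 49, 67, 165] → cuts [0, 14, 36, 53, 71]
  SqiIX (GCCT, off=2): starts [8, 43, 88, 99] → cuts [10, 45, 90, 101]
  ZebII (AACACCC, off=0): starts [0, 14, 54, 78, 109] → cuts [0, 14, 54, 78, 109]
  MvoIX (TAACG, off=5): starts [25, 93, 117, 133, 140] → cuts [30, 98, 122, 138, 145]

Pooled cuts: [0, 10, 14, 30, 36, 45, 53, 54, 71, 78, 90, 98, 101, 109, 122, 138, 145]

Fragment lengths:
  0→10: 10 bp
  10→14: 4 bp
  14→30: 16 bp
  30→36: 6 bp
  36→45: 9 bp
  45→53: 8 bp
  53→54: 1 bp
  54→71: 17 bp
  71→78: 7 bp
  78→90: 12 bp
  90→98: 8 bp
  98→101: 3 bp
  101→109: 8 bp
  109→122: 13 bp
  122→138: 16 bp
  138→145: 7 bp
  145→0 (wrap): 169-145+0 = 24 bp

[1,3,4,6,7,7,8,8,8,9,10,12,13,16,16,17,24]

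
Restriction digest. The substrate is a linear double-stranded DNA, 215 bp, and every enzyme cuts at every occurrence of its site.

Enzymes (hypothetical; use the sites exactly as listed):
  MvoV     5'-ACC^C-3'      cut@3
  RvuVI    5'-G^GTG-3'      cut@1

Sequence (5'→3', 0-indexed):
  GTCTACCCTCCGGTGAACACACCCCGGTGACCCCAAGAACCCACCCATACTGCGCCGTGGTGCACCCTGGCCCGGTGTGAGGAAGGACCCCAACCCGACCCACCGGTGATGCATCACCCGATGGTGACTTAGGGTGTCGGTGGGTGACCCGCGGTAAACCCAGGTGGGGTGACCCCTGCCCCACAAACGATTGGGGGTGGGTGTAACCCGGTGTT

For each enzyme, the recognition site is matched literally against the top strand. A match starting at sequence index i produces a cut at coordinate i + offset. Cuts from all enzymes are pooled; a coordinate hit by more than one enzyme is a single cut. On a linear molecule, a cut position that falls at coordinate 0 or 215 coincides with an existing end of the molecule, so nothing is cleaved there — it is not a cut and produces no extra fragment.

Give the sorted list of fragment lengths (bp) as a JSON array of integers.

Site scan:
  MvoV ACCC/3: at [4, 20, 29, 38, 42, 63, 86, 92, 97, 115, 146, 157, 171, 205] ⇒ [7, 23, 32, 41, 45, 66, 89, 95, 100, 118, 149, 160, 174, 208]
  RvuVI GGTG/1: at [11, 25, 58, 73, 104, 122, 132, 138, 142, 162, 167, 195, 199, 209] ⇒ [12, 26, 59, 74, 105, 123, 133, 139, 143, 163, 168, 196, 200, 210]

Pooled cuts: [7, 12, 23, 26, 32, 41, 45, 59, 66, 74, 89, 95, 100, 105, 118, 123, 133, 139, 143, 149, 160, 163, 168, 174, 196, 200, 208, 210]

Fragment lengths:
  [0,7): 7 bp
  [7,12): 5 bp
  [12,23): 11 bp
  [23,26): 3 bp
  [26,32): 6 bp
  [32,41): 9 bp
  [41,45): 4 bp
  [45,59): 14 bp
  [59,66): 7 bp
  [66,74): 8 bp
  [74,89): 15 bp
  [89,95): 6 bp
  [95,100): 5 bp
  [100,105): 5 bp
  [105,118): 13 bp
  [118,123): 5 bp
  [123,133): 10 bp
  [133,139): 6 bp
  [139,143): 4 bp
  [143,149): 6 bp
  [149,160): 11 bp
  [160,163): 3 bp
  [163,168): 5 bp
  [168,174): 6 bp
  [174,196): 22 bp
  [196,200): 4 bp
  [200,208): 8 bp
  [208,210): 2 bp
  [210,215): 5 bp

[2,3,3,4,4,4,5,5,5,5,5,5,6,6,6,6,6,7,7,8,8,9,10,11,11,13,14,15,22]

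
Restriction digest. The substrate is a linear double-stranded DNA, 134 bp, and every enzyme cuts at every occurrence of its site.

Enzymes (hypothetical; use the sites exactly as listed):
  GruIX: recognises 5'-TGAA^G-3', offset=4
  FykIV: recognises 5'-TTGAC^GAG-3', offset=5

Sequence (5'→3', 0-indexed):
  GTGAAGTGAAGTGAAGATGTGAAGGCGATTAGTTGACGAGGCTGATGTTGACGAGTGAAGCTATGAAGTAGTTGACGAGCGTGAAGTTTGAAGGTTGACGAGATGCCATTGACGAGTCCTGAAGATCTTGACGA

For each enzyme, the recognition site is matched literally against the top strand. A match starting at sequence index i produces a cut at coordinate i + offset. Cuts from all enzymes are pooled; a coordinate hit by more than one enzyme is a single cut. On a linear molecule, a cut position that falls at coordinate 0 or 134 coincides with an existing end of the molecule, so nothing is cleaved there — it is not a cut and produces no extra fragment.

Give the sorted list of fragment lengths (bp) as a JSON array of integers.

[5,5,5,7,7,7,8,8,9,9,10,11,14,14,15]

Per-enzyme occurrences:
  GruIX TGAAG/4: at [1, 6, 11, 19, 55, 63, 81, 88, 119] ⇒ [5, 10, 15, 23, 59, 67, 85, 92, 123]
  FykIV TTGACGAG/5: at [32, 47, 71, 94, 108] ⇒ [37, 52, 76, 99, 113]

Pooled cuts: [5, 10, 15, 23, 37, 52, 59, 67, 76, 85, 92, 99, 113, 123]

Fragment lengths:
  [0,5): 5 bp
  [5,10): 5 bp
  [10,15): 5 bp
  [15,23): 8 bp
  [23,37): 14 bp
  [37,52): 15 bp
  [52,59): 7 bp
  [59,67): 8 bp
  [67,76): 9 bp
  [76,85): 9 bp
  [85,92): 7 bp
  [92,99): 7 bp
  [99,113): 14 bp
  [113,123): 10 bp
  [123,134): 11 bp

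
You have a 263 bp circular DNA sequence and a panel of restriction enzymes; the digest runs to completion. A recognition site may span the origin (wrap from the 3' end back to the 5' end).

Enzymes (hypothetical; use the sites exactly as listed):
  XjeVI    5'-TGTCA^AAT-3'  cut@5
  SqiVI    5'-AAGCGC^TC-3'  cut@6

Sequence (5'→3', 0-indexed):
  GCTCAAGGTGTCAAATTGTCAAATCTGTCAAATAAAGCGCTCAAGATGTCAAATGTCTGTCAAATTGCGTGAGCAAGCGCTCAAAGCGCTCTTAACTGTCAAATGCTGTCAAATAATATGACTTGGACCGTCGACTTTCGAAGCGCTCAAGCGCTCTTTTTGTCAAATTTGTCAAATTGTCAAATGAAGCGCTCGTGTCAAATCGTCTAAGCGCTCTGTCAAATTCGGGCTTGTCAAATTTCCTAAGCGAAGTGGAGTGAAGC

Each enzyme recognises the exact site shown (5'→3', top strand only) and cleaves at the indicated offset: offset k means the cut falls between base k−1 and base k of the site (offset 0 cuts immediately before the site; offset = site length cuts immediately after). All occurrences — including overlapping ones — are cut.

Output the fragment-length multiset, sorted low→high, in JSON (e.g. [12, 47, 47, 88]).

Scan for sites:
  XjeVI (TGTCAAAT, off=5): starts [8, 16, 25, 46, 57, 96, 106, 160, 169, 177, 195, 216, 231] → cuts [13, 21, 30, 51, 62, 101, 111, 165, 174, 182, 200, 221, 236]
  SqiVI (AAGCGCTC, off=6): starts [34, 74, 83, 140, 148, 186, 208, 259] → cuts [2, 40, 80, 89, 146, 154, 192, 214]

All cut coordinates (distinct, sorted): [2, 13, 21, 30, 40, 51, 62, 80, 89, 101, 111, 146, 154, 165, 174, 182, 192, 200, 214, 221, 236]

Fragments:
  2→13: 11 bp
  13→21: 8 bp
  21→30: 9 bp
  30→40: 10 bp
  40→51: 11 bp
  51→62: 11 bp
  62→80: 18 bp
  80→89: 9 bp
  89→101: 12 bp
  101→111: 10 bp
  111→146: 35 bp
  146→154: 8 bp
  154→165: 11 bp
  165→174: 9 bp
  174→182: 8 bp
  182→192: 10 bp
  192→200: 8 bp
  200→214: 14 bp
  214→221: 7 bp
  221→236: 15 bp
  236→2 (wrap): 263-236+2 = 29 bp

[7,8,8,8,8,9,9,9,10,10,10,11,11,11,11,12,14,15,18,29,35]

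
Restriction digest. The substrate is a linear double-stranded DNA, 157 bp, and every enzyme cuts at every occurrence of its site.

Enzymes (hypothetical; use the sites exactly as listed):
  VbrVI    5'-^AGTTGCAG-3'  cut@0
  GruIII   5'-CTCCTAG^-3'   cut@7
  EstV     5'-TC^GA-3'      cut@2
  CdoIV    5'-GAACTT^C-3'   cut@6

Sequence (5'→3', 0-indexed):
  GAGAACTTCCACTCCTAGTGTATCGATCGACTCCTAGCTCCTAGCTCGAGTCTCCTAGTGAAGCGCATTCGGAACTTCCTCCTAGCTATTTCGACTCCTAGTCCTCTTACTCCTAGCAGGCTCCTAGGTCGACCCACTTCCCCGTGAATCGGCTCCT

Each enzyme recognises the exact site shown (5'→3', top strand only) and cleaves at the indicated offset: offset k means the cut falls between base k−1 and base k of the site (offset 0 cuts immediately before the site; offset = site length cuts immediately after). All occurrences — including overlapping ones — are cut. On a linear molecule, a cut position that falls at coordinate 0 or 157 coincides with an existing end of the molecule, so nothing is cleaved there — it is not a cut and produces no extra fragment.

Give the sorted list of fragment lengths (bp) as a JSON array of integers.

[3,3,4,6,7,7,8,8,9,9,10,11,11,15,19,27]

Scan for sites:
  VbrVI (AGTTGCAG, off=0): no sites
  GruIII CTCCTAG/7: at [11, 30, 37, 51, 78, 94, 109, 120] ⇒ [18, 37, 44, 58, 85, 101, 116, 127]
  EstV TCGA/2: at [22, 26, 45, 90, 128] ⇒ [24, 28, 47, 92, 130]
  CdoIV GAACTTC/6: at [2, 71] ⇒ [8, 77]

All cut coordinates (distinct, sorted): [8, 18, 24, 28, 37, 44, 47, 58, 77, 85, 92, 101, 116, 127, 130]

Fragments:
  [0,8): 8 bp
  [8,18): 10 bp
  [18,24): 6 bp
  [24,28): 4 bp
  [28,37): 9 bp
  [37,44): 7 bp
  [44,47): 3 bp
  [47,58): 11 bp
  [58,77): 19 bp
  [77,85): 8 bp
  [85,92): 7 bp
  [92,101): 9 bp
  [101,116): 15 bp
  [116,127): 11 bp
  [127,130): 3 bp
  [130,157): 27 bp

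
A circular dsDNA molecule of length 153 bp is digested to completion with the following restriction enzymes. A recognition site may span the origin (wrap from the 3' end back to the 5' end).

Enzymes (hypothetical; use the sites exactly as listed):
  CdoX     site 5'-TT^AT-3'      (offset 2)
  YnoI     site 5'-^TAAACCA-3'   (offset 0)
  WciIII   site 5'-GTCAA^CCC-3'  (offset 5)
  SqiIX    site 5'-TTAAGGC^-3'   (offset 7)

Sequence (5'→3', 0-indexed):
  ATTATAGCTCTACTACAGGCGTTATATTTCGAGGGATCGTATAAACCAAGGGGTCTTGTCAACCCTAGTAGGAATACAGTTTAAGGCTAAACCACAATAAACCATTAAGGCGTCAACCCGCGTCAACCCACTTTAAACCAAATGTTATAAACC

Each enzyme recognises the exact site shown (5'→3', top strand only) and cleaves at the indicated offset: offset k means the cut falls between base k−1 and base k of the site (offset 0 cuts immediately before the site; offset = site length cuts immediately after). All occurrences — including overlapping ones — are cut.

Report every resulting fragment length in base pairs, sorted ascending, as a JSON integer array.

[1,5,7,9,10,10,13,14,18,20,21,25]

Per-enzyme occurrences:
  CdoX (TTAT, off=2): starts [1, 21, 144] → cuts [3, 23, 146]
  YnoI (TAAACCA, off=0): starts [41, 87, 97, 133, 147] → cuts [41, 87, 97, 133, 147]
  WciIII (GTCAACCC, off=5): starts [57, 111, 121] → cuts [62, 116, 126]
  SqiIX (TTAAGGC, off=7): starts [80, 104] → cuts [87, 111]

Pooled cuts: [3, 23, 41, 62, 87, 97, 111, 116, 126, 133, 146, 147]

Fragment lengths:
  3→23: 20 bp
  23→41: 18 bp
  41→62: 21 bp
  62→87: 25 bp
  87→97: 10 bp
  97→111: 14 bp
  111→116: 5 bp
  116→126: 10 bp
  126→133: 7 bp
  133→146: 13 bp
  146→147: 1 bp
  147→3 (wrap): 153-147+3 = 9 bp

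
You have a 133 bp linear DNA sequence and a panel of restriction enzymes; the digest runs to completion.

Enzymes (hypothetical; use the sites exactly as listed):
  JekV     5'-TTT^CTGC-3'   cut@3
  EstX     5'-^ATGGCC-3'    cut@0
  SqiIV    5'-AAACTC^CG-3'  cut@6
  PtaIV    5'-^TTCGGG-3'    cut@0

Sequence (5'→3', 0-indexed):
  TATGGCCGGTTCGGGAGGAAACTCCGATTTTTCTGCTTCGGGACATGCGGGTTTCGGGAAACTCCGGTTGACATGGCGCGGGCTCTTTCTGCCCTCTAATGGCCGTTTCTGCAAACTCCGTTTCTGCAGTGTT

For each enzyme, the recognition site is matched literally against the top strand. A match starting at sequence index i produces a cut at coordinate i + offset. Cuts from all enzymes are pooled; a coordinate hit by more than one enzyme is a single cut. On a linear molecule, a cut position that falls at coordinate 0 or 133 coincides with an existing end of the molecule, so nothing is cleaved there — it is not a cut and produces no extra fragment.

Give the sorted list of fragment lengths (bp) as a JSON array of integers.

Per-enzyme occurrences:
  JekV (TTTCTGC, off=3): starts [29, 85, 105, 120] → cuts [32, 88, 108, 123]
  EstX (ATGGCC, off=0): starts [1, 98] → cuts [1, 98]
  SqiIV (AAACTCCG, off=6): starts [18, 58, 112] → cuts [24, 64, 118]
  PtaIV (TTCGGG, off=0): starts [9, 36, 52] → cuts [9, 36, 52]

All cut coordinates (distinct, sorted): [1, 9, 24, 32, 36, 52, 64, 88, 98, 108, 118, 123]

Fragment lengths:
  [0,1): 1 bp
  [1,9): 8 bp
  [9,24): 15 bp
  [24,32): 8 bp
  [32,36): 4 bp
  [36,52): 16 bp
  [52,64): 12 bp
  [64,88): 24 bp
  [88,98): 10 bp
  [98,108): 10 bp
  [108,118): 10 bp
  [118,123): 5 bp
  [123,133): 10 bp

[1,4,5,8,8,10,10,10,10,12,15,16,24]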